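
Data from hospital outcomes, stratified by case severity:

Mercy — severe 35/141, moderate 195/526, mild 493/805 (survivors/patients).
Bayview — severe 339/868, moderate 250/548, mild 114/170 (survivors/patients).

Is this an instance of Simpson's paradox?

Yes

Severe: Mercy 35/141 = 24.8%, Bayview 339/868 = 39.1% → Bayview
Moderate: Mercy 195/526 = 37.1%, Bayview 250/548 = 45.6% → Bayview
Mild: Mercy 493/805 = 61.2%, Bayview 114/170 = 67.1% → Bayview
Overall: Mercy 723/1472 = 49.1%, Bayview 703/1586 = 44.3% → Mercy
Bayview wins each case group but Mercy wins overall — the comparison reverses. Bayview's patients skew toward severe, which has a lower base rate.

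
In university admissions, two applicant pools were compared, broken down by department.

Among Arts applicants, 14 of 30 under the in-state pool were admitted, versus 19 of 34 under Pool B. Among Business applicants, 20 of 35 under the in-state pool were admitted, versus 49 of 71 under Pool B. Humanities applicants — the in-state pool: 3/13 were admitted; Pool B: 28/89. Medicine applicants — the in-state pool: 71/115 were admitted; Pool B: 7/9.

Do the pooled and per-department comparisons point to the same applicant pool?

Arts: the in-state pool 14/30 = 46.7%, Pool B 19/34 = 55.9% → Pool B
Business: the in-state pool 20/35 = 57.1%, Pool B 49/71 = 69.0% → Pool B
Humanities: the in-state pool 3/13 = 23.1%, Pool B 28/89 = 31.5% → Pool B
Medicine: the in-state pool 71/115 = 61.7%, Pool B 7/9 = 77.8% → Pool B
Overall: the in-state pool 108/193 = 56.0%, Pool B 103/203 = 50.7% → the in-state pool
Pool B wins each department group but the in-state pool wins overall — the comparison reverses. Pool B's applicants skew toward Humanities, which has a lower base rate.

No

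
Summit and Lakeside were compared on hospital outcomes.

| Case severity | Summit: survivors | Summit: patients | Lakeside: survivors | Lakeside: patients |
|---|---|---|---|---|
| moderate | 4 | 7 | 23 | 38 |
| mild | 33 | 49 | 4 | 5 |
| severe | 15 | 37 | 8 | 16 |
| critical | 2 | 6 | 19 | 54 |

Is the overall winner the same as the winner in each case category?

No

Moderate: Summit 4/7 = 57.1%, Lakeside 23/38 = 60.5% → Lakeside
Mild: Summit 33/49 = 67.3%, Lakeside 4/5 = 80.0% → Lakeside
Severe: Summit 15/37 = 40.5%, Lakeside 8/16 = 50.0% → Lakeside
Critical: Summit 2/6 = 33.3%, Lakeside 19/54 = 35.2% → Lakeside
Overall: Summit 54/99 = 54.5%, Lakeside 54/113 = 47.8% → Summit
Lakeside wins each case group but Summit wins overall — the comparison reverses. Lakeside's patients skew toward critical, which has a lower base rate.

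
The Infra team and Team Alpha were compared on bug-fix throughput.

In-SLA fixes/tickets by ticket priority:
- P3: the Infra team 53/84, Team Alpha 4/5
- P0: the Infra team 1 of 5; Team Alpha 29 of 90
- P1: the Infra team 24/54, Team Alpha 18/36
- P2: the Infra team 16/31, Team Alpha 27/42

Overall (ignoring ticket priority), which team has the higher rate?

P3: the Infra team 53/84 = 63.1%, Team Alpha 4/5 = 80.0% → Team Alpha
P0: the Infra team 1/5 = 20.0%, Team Alpha 29/90 = 32.2% → Team Alpha
P1: the Infra team 24/54 = 44.4%, Team Alpha 18/36 = 50.0% → Team Alpha
P2: the Infra team 16/31 = 51.6%, Team Alpha 27/42 = 64.3% → Team Alpha
Overall: the Infra team 94/174 = 54.0%, Team Alpha 78/173 = 45.1% → the Infra team
(Team Alpha wins every ticket group but the Infra team wins overall — Team Alpha's tickets skew toward the low-rate P0 group.)

the Infra team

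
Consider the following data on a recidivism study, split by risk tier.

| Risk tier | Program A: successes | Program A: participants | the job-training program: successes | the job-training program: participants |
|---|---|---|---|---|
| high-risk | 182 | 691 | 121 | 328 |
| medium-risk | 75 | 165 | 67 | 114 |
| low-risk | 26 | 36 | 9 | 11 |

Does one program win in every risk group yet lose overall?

No

High-risk: Program A 182/691 = 26.3%, the job-training program 121/328 = 36.9% → the job-training program
Medium-risk: Program A 75/165 = 45.5%, the job-training program 67/114 = 58.8% → the job-training program
Low-risk: Program A 26/36 = 72.2%, the job-training program 9/11 = 81.8% → the job-training program
Overall: Program A 283/892 = 31.7%, the job-training program 197/453 = 43.5% → the job-training program
The job-training program wins overall and in every risk group — no reversal.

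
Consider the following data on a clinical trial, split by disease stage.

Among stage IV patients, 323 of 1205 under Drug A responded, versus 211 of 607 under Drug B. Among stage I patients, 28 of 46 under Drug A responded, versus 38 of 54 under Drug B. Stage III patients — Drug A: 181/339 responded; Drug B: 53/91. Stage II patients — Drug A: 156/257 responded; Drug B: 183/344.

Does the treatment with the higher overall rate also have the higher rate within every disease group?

No

Stage IV: Drug A 323/1205 = 26.8%, Drug B 211/607 = 34.8% → Drug B
Stage I: Drug A 28/46 = 60.9%, Drug B 38/54 = 70.4% → Drug B
Stage III: Drug A 181/339 = 53.4%, Drug B 53/91 = 58.2% → Drug B
Stage II: Drug A 156/257 = 60.7%, Drug B 183/344 = 53.2% → Drug A
Overall: Drug A 688/1847 = 37.2%, Drug B 485/1096 = 44.3% → Drug B
Neither sweeps: Drug A wins 1 of 4 groups, Drug B wins 3. Drug B wins overall but not every group — no Simpson reversal.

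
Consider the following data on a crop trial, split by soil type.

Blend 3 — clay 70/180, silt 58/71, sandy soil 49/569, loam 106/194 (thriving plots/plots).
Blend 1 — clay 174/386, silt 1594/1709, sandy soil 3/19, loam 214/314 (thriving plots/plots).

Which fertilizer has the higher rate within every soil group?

Clay: Blend 3 70/180 = 38.9%, Blend 1 174/386 = 45.1% → Blend 1
Silt: Blend 3 58/71 = 81.7%, Blend 1 1594/1709 = 93.3% → Blend 1
Sandy soil: Blend 3 49/569 = 8.6%, Blend 1 3/19 = 15.8% → Blend 1
Loam: Blend 3 106/194 = 54.6%, Blend 1 214/314 = 68.2% → Blend 1
Blend 1 has the higher rate in all 4 groups.

Blend 1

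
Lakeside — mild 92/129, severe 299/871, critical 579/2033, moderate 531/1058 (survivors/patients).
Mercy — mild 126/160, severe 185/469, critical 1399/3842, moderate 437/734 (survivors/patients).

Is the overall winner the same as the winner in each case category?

Mild: Lakeside 92/129 = 71.3%, Mercy 126/160 = 78.8% → Mercy
Severe: Lakeside 299/871 = 34.3%, Mercy 185/469 = 39.4% → Mercy
Critical: Lakeside 579/2033 = 28.5%, Mercy 1399/3842 = 36.4% → Mercy
Moderate: Lakeside 531/1058 = 50.2%, Mercy 437/734 = 59.5% → Mercy
Overall: Lakeside 1501/4091 = 36.7%, Mercy 2147/5205 = 41.2% → Mercy
Mercy wins overall and in every case group — no reversal.

Yes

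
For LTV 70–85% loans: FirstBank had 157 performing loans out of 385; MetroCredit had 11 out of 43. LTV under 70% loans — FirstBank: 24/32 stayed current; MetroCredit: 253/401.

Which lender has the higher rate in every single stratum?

LTV 70–85%: FirstBank 157/385 = 40.8%, MetroCredit 11/43 = 25.6% → FirstBank
LTV under 70%: FirstBank 24/32 = 75.0%, MetroCredit 253/401 = 63.1% → FirstBank
FirstBank has the higher rate in both groups.

FirstBank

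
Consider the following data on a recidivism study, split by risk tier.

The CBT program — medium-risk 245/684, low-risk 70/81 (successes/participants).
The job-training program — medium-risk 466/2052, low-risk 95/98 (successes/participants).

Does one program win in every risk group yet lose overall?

Medium-risk: the CBT program 245/684 = 35.8%, the job-training program 466/2052 = 22.7% → the CBT program
Low-risk: the CBT program 70/81 = 86.4%, the job-training program 95/98 = 96.9% → the job-training program
Overall: the CBT program 315/765 = 41.2%, the job-training program 561/2150 = 26.1% → the CBT program
Neither sweeps: the CBT program wins 1 of 2 groups, the job-training program wins 1. The CBT program wins overall but not every group — no Simpson reversal.

No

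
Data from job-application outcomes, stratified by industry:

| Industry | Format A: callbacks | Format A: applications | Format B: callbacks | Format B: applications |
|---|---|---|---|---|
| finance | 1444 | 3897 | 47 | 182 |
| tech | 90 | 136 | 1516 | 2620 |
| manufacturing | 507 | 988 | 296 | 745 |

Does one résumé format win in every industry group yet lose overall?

Yes

Finance: Format A 1444/3897 = 37.1%, Format B 47/182 = 25.8% → Format A
Tech: Format A 90/136 = 66.2%, Format B 1516/2620 = 57.9% → Format A
Manufacturing: Format A 507/988 = 51.3%, Format B 296/745 = 39.7% → Format A
Overall: Format A 2041/5021 = 40.6%, Format B 1859/3547 = 52.4% → Format B
Format A wins each industry group but Format B wins overall — the comparison reverses. Format A's applications skew toward finance, which has a lower base rate.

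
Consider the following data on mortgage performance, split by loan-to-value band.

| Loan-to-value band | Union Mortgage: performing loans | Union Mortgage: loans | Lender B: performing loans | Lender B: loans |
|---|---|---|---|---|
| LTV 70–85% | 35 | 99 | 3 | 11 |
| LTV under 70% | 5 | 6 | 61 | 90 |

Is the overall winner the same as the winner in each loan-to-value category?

No

LTV 70–85%: Union Mortgage 35/99 = 35.4%, Lender B 3/11 = 27.3% → Union Mortgage
LTV under 70%: Union Mortgage 5/6 = 83.3%, Lender B 61/90 = 67.8% → Union Mortgage
Overall: Union Mortgage 40/105 = 38.1%, Lender B 64/101 = 63.4% → Lender B
Union Mortgage wins each loan-to-value group but Lender B wins overall — the comparison reverses. Union Mortgage's loans skew toward LTV 70–85%, which has a lower base rate.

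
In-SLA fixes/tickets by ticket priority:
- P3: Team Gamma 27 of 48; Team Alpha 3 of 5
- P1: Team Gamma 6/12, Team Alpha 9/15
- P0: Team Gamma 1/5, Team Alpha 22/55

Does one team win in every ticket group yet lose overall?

Yes

P3: Team Gamma 27/48 = 56.2%, Team Alpha 3/5 = 60.0% → Team Alpha
P1: Team Gamma 6/12 = 50.0%, Team Alpha 9/15 = 60.0% → Team Alpha
P0: Team Gamma 1/5 = 20.0%, Team Alpha 22/55 = 40.0% → Team Alpha
Overall: Team Gamma 34/65 = 52.3%, Team Alpha 34/75 = 45.3% → Team Gamma
Team Alpha wins each ticket group but Team Gamma wins overall — the comparison reverses. Team Alpha's tickets skew toward P0, which has a lower base rate.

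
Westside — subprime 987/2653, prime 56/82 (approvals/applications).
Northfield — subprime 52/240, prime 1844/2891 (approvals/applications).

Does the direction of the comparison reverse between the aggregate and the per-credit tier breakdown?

Yes

Subprime: Westside 987/2653 = 37.2%, Northfield 52/240 = 21.7% → Westside
Prime: Westside 56/82 = 68.3%, Northfield 1844/2891 = 63.8% → Westside
Overall: Westside 1043/2735 = 38.1%, Northfield 1896/3131 = 60.6% → Northfield
Westside wins each credit group but Northfield wins overall — the comparison reverses. Westside's applications skew toward subprime, which has a lower base rate.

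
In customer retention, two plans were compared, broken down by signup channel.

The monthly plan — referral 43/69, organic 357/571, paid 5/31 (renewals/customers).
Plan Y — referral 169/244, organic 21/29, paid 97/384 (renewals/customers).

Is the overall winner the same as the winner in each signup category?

No

Referral: the monthly plan 43/69 = 62.3%, Plan Y 169/244 = 69.3% → Plan Y
Organic: the monthly plan 357/571 = 62.5%, Plan Y 21/29 = 72.4% → Plan Y
Paid: the monthly plan 5/31 = 16.1%, Plan Y 97/384 = 25.3% → Plan Y
Overall: the monthly plan 405/671 = 60.4%, Plan Y 287/657 = 43.7% → the monthly plan
Plan Y wins each signup group but the monthly plan wins overall — the comparison reverses. Plan Y's customers skew toward paid, which has a lower base rate.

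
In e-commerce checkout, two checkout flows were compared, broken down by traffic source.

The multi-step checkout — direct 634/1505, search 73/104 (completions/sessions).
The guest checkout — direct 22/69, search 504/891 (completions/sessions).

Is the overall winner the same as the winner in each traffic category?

Direct: the multi-step checkout 634/1505 = 42.1%, the guest checkout 22/69 = 31.9% → the multi-step checkout
Search: the multi-step checkout 73/104 = 70.2%, the guest checkout 504/891 = 56.6% → the multi-step checkout
Overall: the multi-step checkout 707/1609 = 43.9%, the guest checkout 526/960 = 54.8% → the guest checkout
The multi-step checkout wins each traffic group but the guest checkout wins overall — the comparison reverses. The multi-step checkout's sessions skew toward direct, which has a lower base rate.

No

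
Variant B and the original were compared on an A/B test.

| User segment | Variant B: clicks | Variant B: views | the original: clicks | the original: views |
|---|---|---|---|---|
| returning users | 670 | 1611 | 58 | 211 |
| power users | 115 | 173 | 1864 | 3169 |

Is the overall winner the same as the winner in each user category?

No

Returning users: Variant B 670/1611 = 41.6%, the original 58/211 = 27.5% → Variant B
Power users: Variant B 115/173 = 66.5%, the original 1864/3169 = 58.8% → Variant B
Overall: Variant B 785/1784 = 44.0%, the original 1922/3380 = 56.9% → the original
Variant B wins each user group but the original wins overall — the comparison reverses. Variant B's views skew toward returning users, which has a lower base rate.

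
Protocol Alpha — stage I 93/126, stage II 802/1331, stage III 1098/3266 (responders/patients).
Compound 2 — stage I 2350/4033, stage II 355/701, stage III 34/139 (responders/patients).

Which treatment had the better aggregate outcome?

Compound 2

Stage I: Protocol Alpha 93/126 = 73.8%, Compound 2 2350/4033 = 58.3% → Protocol Alpha
Stage II: Protocol Alpha 802/1331 = 60.3%, Compound 2 355/701 = 50.6% → Protocol Alpha
Stage III: Protocol Alpha 1098/3266 = 33.6%, Compound 2 34/139 = 24.5% → Protocol Alpha
Overall: Protocol Alpha 1993/4723 = 42.2%, Compound 2 2739/4873 = 56.2% → Compound 2
(Protocol Alpha wins every disease group but Compound 2 wins overall — Protocol Alpha's patients skew toward the low-rate stage III group.)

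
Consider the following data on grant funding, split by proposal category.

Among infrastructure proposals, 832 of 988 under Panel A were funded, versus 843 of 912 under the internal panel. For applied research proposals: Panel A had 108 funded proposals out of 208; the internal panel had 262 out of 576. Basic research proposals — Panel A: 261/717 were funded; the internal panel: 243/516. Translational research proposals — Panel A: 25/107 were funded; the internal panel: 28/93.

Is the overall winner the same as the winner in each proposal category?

Infrastructure: Panel A 832/988 = 84.2%, the internal panel 843/912 = 92.4% → the internal panel
Applied research: Panel A 108/208 = 51.9%, the internal panel 262/576 = 45.5% → Panel A
Basic research: Panel A 261/717 = 36.4%, the internal panel 243/516 = 47.1% → the internal panel
Translational research: Panel A 25/107 = 23.4%, the internal panel 28/93 = 30.1% → the internal panel
Overall: Panel A 1226/2020 = 60.7%, the internal panel 1376/2097 = 65.6% → the internal panel
Neither sweeps: Panel A wins 1 of 4 groups, the internal panel wins 3. The internal panel wins overall but not every group — no Simpson reversal.

No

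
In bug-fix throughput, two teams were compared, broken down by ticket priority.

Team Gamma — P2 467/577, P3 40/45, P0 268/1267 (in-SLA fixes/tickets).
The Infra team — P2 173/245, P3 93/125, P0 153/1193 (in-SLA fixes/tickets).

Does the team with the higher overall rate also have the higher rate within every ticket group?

P2: Team Gamma 467/577 = 80.9%, the Infra team 173/245 = 70.6% → Team Gamma
P3: Team Gamma 40/45 = 88.9%, the Infra team 93/125 = 74.4% → Team Gamma
P0: Team Gamma 268/1267 = 21.2%, the Infra team 153/1193 = 12.8% → Team Gamma
Overall: Team Gamma 775/1889 = 41.0%, the Infra team 419/1563 = 26.8% → Team Gamma
Team Gamma wins overall and in every ticket group — no reversal.

Yes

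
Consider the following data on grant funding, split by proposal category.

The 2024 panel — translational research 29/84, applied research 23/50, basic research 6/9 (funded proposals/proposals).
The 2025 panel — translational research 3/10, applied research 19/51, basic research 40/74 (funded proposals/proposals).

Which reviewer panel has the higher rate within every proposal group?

the 2024 panel

Translational research: the 2024 panel 29/84 = 34.5%, the 2025 panel 3/10 = 30.0% → the 2024 panel
Applied research: the 2024 panel 23/50 = 46.0%, the 2025 panel 19/51 = 37.3% → the 2024 panel
Basic research: the 2024 panel 6/9 = 66.7%, the 2025 panel 40/74 = 54.1% → the 2024 panel
The 2024 panel has the higher rate in all 3 groups.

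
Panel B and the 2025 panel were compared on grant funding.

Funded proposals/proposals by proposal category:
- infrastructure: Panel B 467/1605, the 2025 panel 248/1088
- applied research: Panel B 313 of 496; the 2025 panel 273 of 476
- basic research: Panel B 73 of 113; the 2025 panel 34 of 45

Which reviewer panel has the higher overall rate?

Panel B

Infrastructure: Panel B 467/1605 = 29.1%, the 2025 panel 248/1088 = 22.8% → Panel B
Applied research: Panel B 313/496 = 63.1%, the 2025 panel 273/476 = 57.4% → Panel B
Basic research: Panel B 73/113 = 64.6%, the 2025 panel 34/45 = 75.6% → the 2025 panel
Overall: Panel B 853/2214 = 38.5%, the 2025 panel 555/1609 = 34.5% → Panel B
(Neither sweeps every proposal group, but Panel B has the higher pooled rate.)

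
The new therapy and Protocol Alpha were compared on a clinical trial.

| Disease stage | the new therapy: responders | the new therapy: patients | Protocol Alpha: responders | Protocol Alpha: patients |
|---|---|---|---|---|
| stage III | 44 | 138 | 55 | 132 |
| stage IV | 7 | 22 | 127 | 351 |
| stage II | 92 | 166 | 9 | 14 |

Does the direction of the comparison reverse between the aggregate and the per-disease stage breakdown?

Yes

Stage III: the new therapy 44/138 = 31.9%, Protocol Alpha 55/132 = 41.7% → Protocol Alpha
Stage IV: the new therapy 7/22 = 31.8%, Protocol Alpha 127/351 = 36.2% → Protocol Alpha
Stage II: the new therapy 92/166 = 55.4%, Protocol Alpha 9/14 = 64.3% → Protocol Alpha
Overall: the new therapy 143/326 = 43.9%, Protocol Alpha 191/497 = 38.4% → the new therapy
Protocol Alpha wins each disease group but the new therapy wins overall — the comparison reverses. Protocol Alpha's patients skew toward stage IV, which has a lower base rate.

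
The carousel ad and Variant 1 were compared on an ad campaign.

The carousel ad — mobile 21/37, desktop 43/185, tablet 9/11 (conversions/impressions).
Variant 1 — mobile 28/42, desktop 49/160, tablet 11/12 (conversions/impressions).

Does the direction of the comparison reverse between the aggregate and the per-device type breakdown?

No

Mobile: the carousel ad 21/37 = 56.8%, Variant 1 28/42 = 66.7% → Variant 1
Desktop: the carousel ad 43/185 = 23.2%, Variant 1 49/160 = 30.6% → Variant 1
Tablet: the carousel ad 9/11 = 81.8%, Variant 1 11/12 = 91.7% → Variant 1
Overall: the carousel ad 73/233 = 31.3%, Variant 1 88/214 = 41.1% → Variant 1
Variant 1 wins overall and in every device group — no reversal.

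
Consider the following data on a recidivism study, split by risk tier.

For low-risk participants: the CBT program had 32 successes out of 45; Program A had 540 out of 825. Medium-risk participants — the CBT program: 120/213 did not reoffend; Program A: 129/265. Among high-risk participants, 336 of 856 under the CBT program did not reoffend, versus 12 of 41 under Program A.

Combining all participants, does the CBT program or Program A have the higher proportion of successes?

Low-risk: the CBT program 32/45 = 71.1%, Program A 540/825 = 65.5% → the CBT program
Medium-risk: the CBT program 120/213 = 56.3%, Program A 129/265 = 48.7% → the CBT program
High-risk: the CBT program 336/856 = 39.3%, Program A 12/41 = 29.3% → the CBT program
Overall: the CBT program 488/1114 = 43.8%, Program A 681/1131 = 60.2% → Program A
(The CBT program wins every risk group but Program A wins overall — the CBT program's participants skew toward the low-rate high-risk group.)

Program A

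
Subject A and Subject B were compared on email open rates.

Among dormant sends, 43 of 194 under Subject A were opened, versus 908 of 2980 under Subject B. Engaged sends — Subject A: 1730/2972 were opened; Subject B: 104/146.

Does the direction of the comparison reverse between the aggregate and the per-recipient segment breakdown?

Yes

Dormant: Subject A 43/194 = 22.2%, Subject B 908/2980 = 30.5% → Subject B
Engaged: Subject A 1730/2972 = 58.2%, Subject B 104/146 = 71.2% → Subject B
Overall: Subject A 1773/3166 = 56.0%, Subject B 1012/3126 = 32.4% → Subject A
Subject B wins each recipient group but Subject A wins overall — the comparison reverses. Subject B's sends skew toward dormant, which has a lower base rate.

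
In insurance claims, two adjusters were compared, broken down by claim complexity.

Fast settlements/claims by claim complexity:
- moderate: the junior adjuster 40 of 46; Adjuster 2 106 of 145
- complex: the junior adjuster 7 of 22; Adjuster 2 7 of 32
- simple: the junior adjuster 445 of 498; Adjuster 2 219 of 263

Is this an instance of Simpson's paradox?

No

Moderate: the junior adjuster 40/46 = 87.0%, Adjuster 2 106/145 = 73.1% → the junior adjuster
Complex: the junior adjuster 7/22 = 31.8%, Adjuster 2 7/32 = 21.9% → the junior adjuster
Simple: the junior adjuster 445/498 = 89.4%, Adjuster 2 219/263 = 83.3% → the junior adjuster
Overall: the junior adjuster 492/566 = 86.9%, Adjuster 2 332/440 = 75.5% → the junior adjuster
The junior adjuster wins overall and in every claim group — no reversal.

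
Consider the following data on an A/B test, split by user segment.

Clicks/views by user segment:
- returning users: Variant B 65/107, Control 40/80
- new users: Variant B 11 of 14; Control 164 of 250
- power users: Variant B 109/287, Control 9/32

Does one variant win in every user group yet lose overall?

Yes

Returning users: Variant B 65/107 = 60.7%, Control 40/80 = 50.0% → Variant B
New users: Variant B 11/14 = 78.6%, Control 164/250 = 65.6% → Variant B
Power users: Variant B 109/287 = 38.0%, Control 9/32 = 28.1% → Variant B
Overall: Variant B 185/408 = 45.3%, Control 213/362 = 58.8% → Control
Variant B wins each user group but Control wins overall — the comparison reverses. Variant B's views skew toward power users, which has a lower base rate.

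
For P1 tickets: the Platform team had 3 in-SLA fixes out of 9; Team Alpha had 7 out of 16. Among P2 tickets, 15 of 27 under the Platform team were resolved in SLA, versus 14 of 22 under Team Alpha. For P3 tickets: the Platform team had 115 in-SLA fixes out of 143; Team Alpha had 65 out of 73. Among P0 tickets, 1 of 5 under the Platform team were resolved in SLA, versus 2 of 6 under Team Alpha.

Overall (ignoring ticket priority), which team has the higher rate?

Team Alpha

P1: the Platform team 3/9 = 33.3%, Team Alpha 7/16 = 43.8% → Team Alpha
P2: the Platform team 15/27 = 55.6%, Team Alpha 14/22 = 63.6% → Team Alpha
P3: the Platform team 115/143 = 80.4%, Team Alpha 65/73 = 89.0% → Team Alpha
P0: the Platform team 1/5 = 20.0%, Team Alpha 2/6 = 33.3% → Team Alpha
Overall: the Platform team 134/184 = 72.8%, Team Alpha 88/117 = 75.2% → Team Alpha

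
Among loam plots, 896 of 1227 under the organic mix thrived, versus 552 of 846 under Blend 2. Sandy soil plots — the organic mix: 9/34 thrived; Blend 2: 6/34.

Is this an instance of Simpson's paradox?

No

Loam: the organic mix 896/1227 = 73.0%, Blend 2 552/846 = 65.2% → the organic mix
Sandy soil: the organic mix 9/34 = 26.5%, Blend 2 6/34 = 17.6% → the organic mix
Overall: the organic mix 905/1261 = 71.8%, Blend 2 558/880 = 63.4% → the organic mix
The organic mix wins overall and in every soil group — no reversal.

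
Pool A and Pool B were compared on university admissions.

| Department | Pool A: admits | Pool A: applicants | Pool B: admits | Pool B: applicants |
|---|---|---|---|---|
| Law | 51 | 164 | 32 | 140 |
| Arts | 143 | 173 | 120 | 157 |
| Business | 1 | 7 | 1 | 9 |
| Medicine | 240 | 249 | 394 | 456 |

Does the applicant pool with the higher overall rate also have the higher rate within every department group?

Law: Pool A 51/164 = 31.1%, Pool B 32/140 = 22.9% → Pool A
Arts: Pool A 143/173 = 82.7%, Pool B 120/157 = 76.4% → Pool A
Business: Pool A 1/7 = 14.3%, Pool B 1/9 = 11.1% → Pool A
Medicine: Pool A 240/249 = 96.4%, Pool B 394/456 = 86.4% → Pool A
Overall: Pool A 435/593 = 73.4%, Pool B 547/762 = 71.8% → Pool A
Pool A wins overall and in every department group — no reversal.

Yes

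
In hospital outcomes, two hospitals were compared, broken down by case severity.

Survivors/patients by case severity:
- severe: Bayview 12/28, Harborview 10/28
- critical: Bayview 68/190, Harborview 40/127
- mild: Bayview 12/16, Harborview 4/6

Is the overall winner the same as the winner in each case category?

Severe: Bayview 12/28 = 42.9%, Harborview 10/28 = 35.7% → Bayview
Critical: Bayview 68/190 = 35.8%, Harborview 40/127 = 31.5% → Bayview
Mild: Bayview 12/16 = 75.0%, Harborview 4/6 = 66.7% → Bayview
Overall: Bayview 92/234 = 39.3%, Harborview 54/161 = 33.5% → Bayview
Bayview wins overall and in every case group — no reversal.

Yes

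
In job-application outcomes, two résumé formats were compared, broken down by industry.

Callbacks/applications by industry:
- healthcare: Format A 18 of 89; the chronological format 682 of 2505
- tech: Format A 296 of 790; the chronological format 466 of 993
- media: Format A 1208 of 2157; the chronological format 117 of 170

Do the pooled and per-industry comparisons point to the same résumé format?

No

Healthcare: Format A 18/89 = 20.2%, the chronological format 682/2505 = 27.2% → the chronological format
Tech: Format A 296/790 = 37.5%, the chronological format 466/993 = 46.9% → the chronological format
Media: Format A 1208/2157 = 56.0%, the chronological format 117/170 = 68.8% → the chronological format
Overall: Format A 1522/3036 = 50.1%, the chronological format 1265/3668 = 34.5% → Format A
The chronological format wins each industry group but Format A wins overall — the comparison reverses. The chronological format's applications skew toward healthcare, which has a lower base rate.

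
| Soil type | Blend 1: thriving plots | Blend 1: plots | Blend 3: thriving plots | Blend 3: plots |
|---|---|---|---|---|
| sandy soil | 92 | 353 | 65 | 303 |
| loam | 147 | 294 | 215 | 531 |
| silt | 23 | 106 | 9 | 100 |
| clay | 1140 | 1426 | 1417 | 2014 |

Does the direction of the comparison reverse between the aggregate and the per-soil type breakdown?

Sandy soil: Blend 1 92/353 = 26.1%, Blend 3 65/303 = 21.5% → Blend 1
Loam: Blend 1 147/294 = 50.0%, Blend 3 215/531 = 40.5% → Blend 1
Silt: Blend 1 23/106 = 21.7%, Blend 3 9/100 = 9.0% → Blend 1
Clay: Blend 1 1140/1426 = 79.9%, Blend 3 1417/2014 = 70.4% → Blend 1
Overall: Blend 1 1402/2179 = 64.3%, Blend 3 1706/2948 = 57.9% → Blend 1
Blend 1 wins overall and in every soil group — no reversal.

No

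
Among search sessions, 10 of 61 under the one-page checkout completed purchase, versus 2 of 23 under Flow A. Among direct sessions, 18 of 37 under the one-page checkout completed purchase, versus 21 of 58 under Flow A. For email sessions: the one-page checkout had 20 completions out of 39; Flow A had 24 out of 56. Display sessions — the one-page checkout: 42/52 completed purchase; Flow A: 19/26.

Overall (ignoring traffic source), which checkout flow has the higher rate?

the one-page checkout

Search: the one-page checkout 10/61 = 16.4%, Flow A 2/23 = 8.7% → the one-page checkout
Direct: the one-page checkout 18/37 = 48.6%, Flow A 21/58 = 36.2% → the one-page checkout
Email: the one-page checkout 20/39 = 51.3%, Flow A 24/56 = 42.9% → the one-page checkout
Display: the one-page checkout 42/52 = 80.8%, Flow A 19/26 = 73.1% → the one-page checkout
Overall: the one-page checkout 90/189 = 47.6%, Flow A 66/163 = 40.5% → the one-page checkout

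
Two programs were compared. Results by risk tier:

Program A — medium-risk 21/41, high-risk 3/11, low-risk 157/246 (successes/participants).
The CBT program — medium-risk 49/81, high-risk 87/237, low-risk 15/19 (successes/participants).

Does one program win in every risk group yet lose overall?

Medium-risk: Program A 21/41 = 51.2%, the CBT program 49/81 = 60.5% → the CBT program
High-risk: Program A 3/11 = 27.3%, the CBT program 87/237 = 36.7% → the CBT program
Low-risk: Program A 157/246 = 63.8%, the CBT program 15/19 = 78.9% → the CBT program
Overall: Program A 181/298 = 60.7%, the CBT program 151/337 = 44.8% → Program A
The CBT program wins each risk group but Program A wins overall — the comparison reverses. The CBT program's participants skew toward high-risk, which has a lower base rate.

Yes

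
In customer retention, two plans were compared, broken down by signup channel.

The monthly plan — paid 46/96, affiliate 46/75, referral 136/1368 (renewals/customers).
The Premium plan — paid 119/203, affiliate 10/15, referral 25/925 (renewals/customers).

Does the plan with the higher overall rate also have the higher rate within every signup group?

Paid: the monthly plan 46/96 = 47.9%, the Premium plan 119/203 = 58.6% → the Premium plan
Affiliate: the monthly plan 46/75 = 61.3%, the Premium plan 10/15 = 66.7% → the Premium plan
Referral: the monthly plan 136/1368 = 9.9%, the Premium plan 25/925 = 2.7% → the monthly plan
Overall: the monthly plan 228/1539 = 14.8%, the Premium plan 154/1143 = 13.5% → the monthly plan
Neither sweeps: the monthly plan wins 1 of 3 groups, the Premium plan wins 2. The monthly plan wins overall but not every group — no Simpson reversal.

No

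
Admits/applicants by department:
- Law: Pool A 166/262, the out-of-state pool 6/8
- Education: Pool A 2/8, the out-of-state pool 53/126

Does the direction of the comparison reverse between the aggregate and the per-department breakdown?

Law: Pool A 166/262 = 63.4%, the out-of-state pool 6/8 = 75.0% → the out-of-state pool
Education: Pool A 2/8 = 25.0%, the out-of-state pool 53/126 = 42.1% → the out-of-state pool
Overall: Pool A 168/270 = 62.2%, the out-of-state pool 59/134 = 44.0% → Pool A
The out-of-state pool wins each department group but Pool A wins overall — the comparison reverses. The out-of-state pool's applicants skew toward Education, which has a lower base rate.

Yes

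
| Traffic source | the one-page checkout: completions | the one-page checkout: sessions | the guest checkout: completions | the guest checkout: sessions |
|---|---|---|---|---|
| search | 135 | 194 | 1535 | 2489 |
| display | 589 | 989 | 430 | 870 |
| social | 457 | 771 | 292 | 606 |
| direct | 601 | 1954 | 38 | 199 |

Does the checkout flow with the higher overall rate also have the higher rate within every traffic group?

No

Search: the one-page checkout 135/194 = 69.6%, the guest checkout 1535/2489 = 61.7% → the one-page checkout
Display: the one-page checkout 589/989 = 59.6%, the guest checkout 430/870 = 49.4% → the one-page checkout
Social: the one-page checkout 457/771 = 59.3%, the guest checkout 292/606 = 48.2% → the one-page checkout
Direct: the one-page checkout 601/1954 = 30.8%, the guest checkout 38/199 = 19.1% → the one-page checkout
Overall: the one-page checkout 1782/3908 = 45.6%, the guest checkout 2295/4164 = 55.1% → the guest checkout
The one-page checkout wins each traffic group but the guest checkout wins overall — the comparison reverses. The one-page checkout's sessions skew toward direct, which has a lower base rate.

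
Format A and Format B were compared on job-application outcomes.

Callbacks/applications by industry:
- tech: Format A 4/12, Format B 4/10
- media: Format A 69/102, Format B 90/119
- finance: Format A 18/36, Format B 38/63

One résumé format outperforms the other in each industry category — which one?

Tech: Format A 4/12 = 33.3%, Format B 4/10 = 40.0% → Format B
Media: Format A 69/102 = 67.6%, Format B 90/119 = 75.6% → Format B
Finance: Format A 18/36 = 50.0%, Format B 38/63 = 60.3% → Format B
Format B has the higher rate in all 3 groups.

Format B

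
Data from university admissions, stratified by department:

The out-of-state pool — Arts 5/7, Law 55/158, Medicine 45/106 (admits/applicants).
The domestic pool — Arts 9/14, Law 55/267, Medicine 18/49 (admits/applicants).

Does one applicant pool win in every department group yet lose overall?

No

Arts: the out-of-state pool 5/7 = 71.4%, the domestic pool 9/14 = 64.3% → the out-of-state pool
Law: the out-of-state pool 55/158 = 34.8%, the domestic pool 55/267 = 20.6% → the out-of-state pool
Medicine: the out-of-state pool 45/106 = 42.5%, the domestic pool 18/49 = 36.7% → the out-of-state pool
Overall: the out-of-state pool 105/271 = 38.7%, the domestic pool 82/330 = 24.8% → the out-of-state pool
The out-of-state pool wins overall and in every department group — no reversal.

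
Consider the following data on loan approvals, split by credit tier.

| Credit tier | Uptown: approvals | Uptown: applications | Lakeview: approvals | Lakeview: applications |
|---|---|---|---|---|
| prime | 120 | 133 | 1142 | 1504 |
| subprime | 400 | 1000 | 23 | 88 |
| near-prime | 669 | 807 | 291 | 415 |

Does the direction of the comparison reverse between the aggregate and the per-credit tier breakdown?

Prime: Uptown 120/133 = 90.2%, Lakeview 1142/1504 = 75.9% → Uptown
Subprime: Uptown 400/1000 = 40.0%, Lakeview 23/88 = 26.1% → Uptown
Near-prime: Uptown 669/807 = 82.9%, Lakeview 291/415 = 70.1% → Uptown
Overall: Uptown 1189/1940 = 61.3%, Lakeview 1456/2007 = 72.5% → Lakeview
Uptown wins each credit group but Lakeview wins overall — the comparison reverses. Uptown's applications skew toward subprime, which has a lower base rate.

Yes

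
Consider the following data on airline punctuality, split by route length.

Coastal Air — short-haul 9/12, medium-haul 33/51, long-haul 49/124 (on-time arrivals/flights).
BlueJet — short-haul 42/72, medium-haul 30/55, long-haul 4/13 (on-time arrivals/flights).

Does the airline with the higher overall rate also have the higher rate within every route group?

No

Short-haul: Coastal Air 9/12 = 75.0%, BlueJet 42/72 = 58.3% → Coastal Air
Medium-haul: Coastal Air 33/51 = 64.7%, BlueJet 30/55 = 54.5% → Coastal Air
Long-haul: Coastal Air 49/124 = 39.5%, BlueJet 4/13 = 30.8% → Coastal Air
Overall: Coastal Air 91/187 = 48.7%, BlueJet 76/140 = 54.3% → BlueJet
Coastal Air wins each route group but BlueJet wins overall — the comparison reverses. Coastal Air's flights skew toward long-haul, which has a lower base rate.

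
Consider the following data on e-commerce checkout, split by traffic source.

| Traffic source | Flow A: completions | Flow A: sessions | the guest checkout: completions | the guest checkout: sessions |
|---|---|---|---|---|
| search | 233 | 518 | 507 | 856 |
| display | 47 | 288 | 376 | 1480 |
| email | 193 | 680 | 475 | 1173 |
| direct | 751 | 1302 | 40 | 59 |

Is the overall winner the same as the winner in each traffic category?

No

Search: Flow A 233/518 = 45.0%, the guest checkout 507/856 = 59.2% → the guest checkout
Display: Flow A 47/288 = 16.3%, the guest checkout 376/1480 = 25.4% → the guest checkout
Email: Flow A 193/680 = 28.4%, the guest checkout 475/1173 = 40.5% → the guest checkout
Direct: Flow A 751/1302 = 57.7%, the guest checkout 40/59 = 67.8% → the guest checkout
Overall: Flow A 1224/2788 = 43.9%, the guest checkout 1398/3568 = 39.2% → Flow A
The guest checkout wins each traffic group but Flow A wins overall — the comparison reverses. The guest checkout's sessions skew toward display, which has a lower base rate.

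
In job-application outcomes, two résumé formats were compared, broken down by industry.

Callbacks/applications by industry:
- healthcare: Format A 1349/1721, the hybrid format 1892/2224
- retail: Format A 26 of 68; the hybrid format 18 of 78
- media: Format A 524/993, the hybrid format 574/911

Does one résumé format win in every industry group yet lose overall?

No

Healthcare: Format A 1349/1721 = 78.4%, the hybrid format 1892/2224 = 85.1% → the hybrid format
Retail: Format A 26/68 = 38.2%, the hybrid format 18/78 = 23.1% → Format A
Media: Format A 524/993 = 52.8%, the hybrid format 574/911 = 63.0% → the hybrid format
Overall: Format A 1899/2782 = 68.3%, the hybrid format 2484/3213 = 77.3% → the hybrid format
Neither sweeps: Format A wins 1 of 3 groups, the hybrid format wins 2. The hybrid format wins overall but not every group — no Simpson reversal.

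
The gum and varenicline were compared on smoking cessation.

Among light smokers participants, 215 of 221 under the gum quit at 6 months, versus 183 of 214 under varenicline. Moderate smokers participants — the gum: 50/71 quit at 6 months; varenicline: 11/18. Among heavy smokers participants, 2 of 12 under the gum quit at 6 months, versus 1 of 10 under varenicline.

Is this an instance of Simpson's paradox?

No

Light smokers: the gum 215/221 = 97.3%, varenicline 183/214 = 85.5% → the gum
Moderate smokers: the gum 50/71 = 70.4%, varenicline 11/18 = 61.1% → the gum
Heavy smokers: the gum 2/12 = 16.7%, varenicline 1/10 = 10.0% → the gum
Overall: the gum 267/304 = 87.8%, varenicline 195/242 = 80.6% → the gum
The gum wins overall and in every dependence group — no reversal.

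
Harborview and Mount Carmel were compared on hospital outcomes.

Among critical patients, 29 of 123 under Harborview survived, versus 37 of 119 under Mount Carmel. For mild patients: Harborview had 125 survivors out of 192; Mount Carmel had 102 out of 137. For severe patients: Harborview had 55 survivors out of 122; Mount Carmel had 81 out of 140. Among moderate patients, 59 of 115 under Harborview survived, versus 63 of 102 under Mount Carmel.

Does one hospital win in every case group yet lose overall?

Critical: Harborview 29/123 = 23.6%, Mount Carmel 37/119 = 31.1% → Mount Carmel
Mild: Harborview 125/192 = 65.1%, Mount Carmel 102/137 = 74.5% → Mount Carmel
Severe: Harborview 55/122 = 45.1%, Mount Carmel 81/140 = 57.9% → Mount Carmel
Moderate: Harborview 59/115 = 51.3%, Mount Carmel 63/102 = 61.8% → Mount Carmel
Overall: Harborview 268/552 = 48.6%, Mount Carmel 283/498 = 56.8% → Mount Carmel
Mount Carmel wins overall and in every case group — no reversal.

No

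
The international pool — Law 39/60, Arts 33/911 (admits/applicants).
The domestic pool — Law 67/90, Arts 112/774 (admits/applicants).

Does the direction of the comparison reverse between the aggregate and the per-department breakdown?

Law: the international pool 39/60 = 65.0%, the domestic pool 67/90 = 74.4% → the domestic pool
Arts: the international pool 33/911 = 3.6%, the domestic pool 112/774 = 14.5% → the domestic pool
Overall: the international pool 72/971 = 7.4%, the domestic pool 179/864 = 20.7% → the domestic pool
The domestic pool wins overall and in every department group — no reversal.

No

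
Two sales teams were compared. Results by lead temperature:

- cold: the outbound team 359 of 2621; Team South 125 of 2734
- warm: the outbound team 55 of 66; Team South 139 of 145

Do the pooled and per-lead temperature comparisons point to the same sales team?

Cold: the outbound team 359/2621 = 13.7%, Team South 125/2734 = 4.6% → the outbound team
Warm: the outbound team 55/66 = 83.3%, Team South 139/145 = 95.9% → Team South
Overall: the outbound team 414/2687 = 15.4%, Team South 264/2879 = 9.2% → the outbound team
Neither sweeps: the outbound team wins 1 of 2 groups, Team South wins 1. The outbound team wins overall but not every group — no Simpson reversal.

No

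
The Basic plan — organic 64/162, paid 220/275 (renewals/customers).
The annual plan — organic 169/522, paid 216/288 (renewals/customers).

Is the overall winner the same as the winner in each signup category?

Organic: the Basic plan 64/162 = 39.5%, the annual plan 169/522 = 32.4% → the Basic plan
Paid: the Basic plan 220/275 = 80.0%, the annual plan 216/288 = 75.0% → the Basic plan
Overall: the Basic plan 284/437 = 65.0%, the annual plan 385/810 = 47.5% → the Basic plan
The Basic plan wins overall and in every signup group — no reversal.

Yes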